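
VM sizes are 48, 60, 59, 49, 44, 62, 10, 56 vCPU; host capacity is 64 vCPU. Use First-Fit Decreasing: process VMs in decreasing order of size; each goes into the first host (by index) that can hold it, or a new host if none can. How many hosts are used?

7

Sorted descending: 62, 60, 59, 56, 49, 48, 44, 10.
Put 62 vCPU in host 1; 2 vCPU remain.
Put 60 vCPU in host 2; 4 vCPU remain.
Put 59 vCPU in host 3; 5 vCPU remain.
Put 56 vCPU in host 4; 8 vCPU remain.
Put 49 vCPU in host 5; 15 vCPU remain.
Put 48 vCPU in host 6; 16 vCPU remain.
Put 44 vCPU in host 7; 20 vCPU remain.
Put 10 vCPU in host 5; 5 vCPU remain.
Final hosts: [62] [60] [59] [56] [49,10] [48] [44].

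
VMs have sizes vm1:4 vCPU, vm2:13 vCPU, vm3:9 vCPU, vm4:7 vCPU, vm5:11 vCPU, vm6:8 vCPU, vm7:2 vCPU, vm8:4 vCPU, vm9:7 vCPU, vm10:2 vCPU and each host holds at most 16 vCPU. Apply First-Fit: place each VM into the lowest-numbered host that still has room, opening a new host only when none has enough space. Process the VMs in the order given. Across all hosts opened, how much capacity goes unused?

vm1 (4 vCPU) → host 1 (remaining 12 vCPU)
vm2 (13 vCPU) → host 2 (remaining 3 vCPU)
vm3 (9 vCPU) → host 1 (remaining 3 vCPU)
vm4 (7 vCPU) → host 3 (remaining 9 vCPU)
vm5 (11 vCPU) → host 4 (remaining 5 vCPU)
vm6 (8 vCPU) → host 3 (remaining 1 vCPU)
vm7 (2 vCPU) → host 1 (remaining 1 vCPU)
vm8 (4 vCPU) → host 4 (remaining 1 vCPU)
vm9 (7 vCPU) → host 5 (remaining 9 vCPU)
vm10 (2 vCPU) → host 2 (remaining 1 vCPU)
5 hosts × 16 vCPU = 80 vCPU; used 67 vCPU; unused 13 vCPU.

13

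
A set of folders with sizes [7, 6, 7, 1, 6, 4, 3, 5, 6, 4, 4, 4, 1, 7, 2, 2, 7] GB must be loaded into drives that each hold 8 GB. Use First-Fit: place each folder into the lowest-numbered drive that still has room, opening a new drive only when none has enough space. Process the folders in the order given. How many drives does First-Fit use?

drive 1: place 7 GB, 1 GB left
drive 2: place 6 GB, 2 GB left
drive 3: place 7 GB, 1 GB left
drive 1: place 1 GB, 0 GB left
drive 4: place 6 GB, 2 GB left
drive 5: place 4 GB, 4 GB left
drive 5: place 3 GB, 1 GB left
drive 6: place 5 GB, 3 GB left
drive 7: place 6 GB, 2 GB left
drive 8: place 4 GB, 4 GB left
drive 8: place 4 GB, 0 GB left
drive 9: place 4 GB, 4 GB left
drive 2: place 1 GB, 1 GB left
drive 10: place 7 GB, 1 GB left
drive 4: place 2 GB, 0 GB left
drive 6: place 2 GB, 1 GB left
drive 11: place 7 GB, 1 GB left
Final drives: [7,1] [6,1] [7] [6,2] [4,3] [5,2] [6] [4,4] [4] [7] [7].

11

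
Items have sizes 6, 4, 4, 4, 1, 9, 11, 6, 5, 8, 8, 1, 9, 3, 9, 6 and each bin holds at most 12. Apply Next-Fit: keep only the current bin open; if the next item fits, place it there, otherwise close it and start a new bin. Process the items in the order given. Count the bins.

6 → bin 1 (remaining 6)
4 → bin 1 (remaining 2)
4 → bin 2 (remaining 8)
4 → bin 2 (remaining 4)
1 → bin 2 (remaining 3)
9 → bin 3 (remaining 3)
11 → bin 4 (remaining 1)
6 → bin 5 (remaining 6)
5 → bin 5 (remaining 1)
8 → bin 6 (remaining 4)
8 → bin 7 (remaining 4)
1 → bin 7 (remaining 3)
9 → bin 8 (remaining 3)
3 → bin 8 (remaining 0)
9 → bin 9 (remaining 3)
6 → bin 10 (remaining 6)
Final bins: [6,4] [4,4,1] [9] [11] [6,5] [8] [8,1] [9,3] [9] [6].

10 bins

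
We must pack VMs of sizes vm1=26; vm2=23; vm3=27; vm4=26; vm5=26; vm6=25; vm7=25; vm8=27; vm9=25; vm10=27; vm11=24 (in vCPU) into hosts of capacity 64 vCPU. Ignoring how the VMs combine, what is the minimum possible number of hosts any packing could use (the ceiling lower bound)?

5

Total size = 26 + 23 + 27 + 26 + 26 + 25 + 25 + 27 + 25 + 27 + 24 = 281 vCPU.
⌈281 / 64⌉ = 5.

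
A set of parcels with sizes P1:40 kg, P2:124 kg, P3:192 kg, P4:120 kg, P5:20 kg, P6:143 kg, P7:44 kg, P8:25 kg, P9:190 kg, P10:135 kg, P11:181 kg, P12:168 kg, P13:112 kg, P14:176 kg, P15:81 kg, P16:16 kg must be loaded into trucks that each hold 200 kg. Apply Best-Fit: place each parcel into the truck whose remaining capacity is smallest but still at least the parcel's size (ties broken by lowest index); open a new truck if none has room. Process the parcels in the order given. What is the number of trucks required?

P1 (40 kg) → truck 1 (remaining 160 kg)
P2 (124 kg) → truck 1 (remaining 36 kg)
P3 (192 kg) → truck 2 (remaining 8 kg)
P4 (120 kg) → truck 3 (remaining 80 kg)
P5 (20 kg) → truck 1 (remaining 16 kg)
P6 (143 kg) → truck 4 (remaining 57 kg)
P7 (44 kg) → truck 4 (remaining 13 kg)
P8 (25 kg) → truck 3 (remaining 55 kg)
P9 (190 kg) → truck 5 (remaining 10 kg)
P10 (135 kg) → truck 6 (remaining 65 kg)
P11 (181 kg) → truck 7 (remaining 19 kg)
P12 (168 kg) → truck 8 (remaining 32 kg)
P13 (112 kg) → truck 9 (remaining 88 kg)
P14 (176 kg) → truck 10 (remaining 24 kg)
P15 (81 kg) → truck 9 (remaining 7 kg)
P16 (16 kg) → truck 1 (remaining 0 kg)

10 trucks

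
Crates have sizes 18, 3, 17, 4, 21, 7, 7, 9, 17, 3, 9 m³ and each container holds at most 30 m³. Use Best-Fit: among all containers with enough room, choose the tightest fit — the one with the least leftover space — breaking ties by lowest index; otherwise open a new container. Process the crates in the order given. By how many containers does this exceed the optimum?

1

Best-Fit: [18,3,4] [17,7] [21,7] [9,17,3] [9] → 5 containers.
Total size 115 m³; any packing needs at least ⌈115/30⌉ = 4 containers.
An optimal packing achieves that bound: [21,9] [18,9,3] [17,7,4] [17,7,3] → 4 containers.
Excess: 5 − 4 = 1.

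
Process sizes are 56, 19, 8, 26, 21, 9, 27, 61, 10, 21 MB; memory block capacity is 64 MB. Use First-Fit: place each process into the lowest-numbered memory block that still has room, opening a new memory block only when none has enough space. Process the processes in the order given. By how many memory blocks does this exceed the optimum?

First-Fit: [56,8] [19,26,9,10] [21,27] [61] [21] → 5 memory blocks.
Total size 258 MB; any packing needs at least ⌈258/64⌉ = 5 memory blocks.
So 5 is already optimal.

0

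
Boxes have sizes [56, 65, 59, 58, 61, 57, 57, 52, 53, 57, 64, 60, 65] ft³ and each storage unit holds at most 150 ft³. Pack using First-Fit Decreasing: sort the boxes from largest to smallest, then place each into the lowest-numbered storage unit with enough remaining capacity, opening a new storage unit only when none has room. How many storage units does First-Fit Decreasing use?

Sorted descending: 65, 65, 64, 61, 60, 59, 58, 57, 57, 57, 56, 53, 52.
Put 65 ft³ in storage unit 1; 85 ft³ remain.
Put 65 ft³ in storage unit 1; 20 ft³ remain.
Put 64 ft³ in storage unit 2; 86 ft³ remain.
Put 61 ft³ in storage unit 2; 25 ft³ remain.
Put 60 ft³ in storage unit 3; 90 ft³ remain.
Put 59 ft³ in storage unit 3; 31 ft³ remain.
Put 58 ft³ in storage unit 4; 92 ft³ remain.
Put 57 ft³ in storage unit 4; 35 ft³ remain.
Put 57 ft³ in storage unit 5; 93 ft³ remain.
Put 57 ft³ in storage unit 5; 36 ft³ remain.
Put 56 ft³ in storage unit 6; 94 ft³ remain.
Put 53 ft³ in storage unit 6; 41 ft³ remain.
Put 52 ft³ in storage unit 7; 98 ft³ remain.
Final storage units: [65,65] [64,61] [60,59] [58,57] [57,57] [56,53] [52].

7 storage units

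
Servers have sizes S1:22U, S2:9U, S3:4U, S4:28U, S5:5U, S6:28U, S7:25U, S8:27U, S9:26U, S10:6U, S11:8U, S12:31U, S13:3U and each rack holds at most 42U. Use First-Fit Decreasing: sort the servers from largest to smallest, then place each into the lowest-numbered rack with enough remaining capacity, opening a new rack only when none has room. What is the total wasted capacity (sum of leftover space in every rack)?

Sorted descending: 31, 28, 28, 27, 26, 25, 22, 9, 8, 6, 5, 4, 3.
Put 31U in rack 1; 11U remain.
Put 28U in rack 2; 14U remain.
Put 28U in rack 3; 14U remain.
Put 27U in rack 4; 15U remain.
Put 26U in rack 5; 16U remain.
Put 25U in rack 6; 17U remain.
Put 22U in rack 7; 20U remain.
Put 9U in rack 1; 2U remain.
Put 8U in rack 2; 6U remain.
Put 6U in rack 2; 0U remain.
Put 5U in rack 3; 9U remain.
Put 4U in rack 3; 5U remain.
Put 3U in rack 3; 2U remain.
7 racks × 42U = 294U; used 222U; unused 72U.

72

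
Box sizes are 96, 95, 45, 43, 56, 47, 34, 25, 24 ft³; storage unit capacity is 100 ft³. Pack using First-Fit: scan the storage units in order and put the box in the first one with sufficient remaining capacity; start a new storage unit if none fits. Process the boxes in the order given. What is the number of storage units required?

5

96 ft³ → storage unit 1 (remaining 4 ft³)
95 ft³ → storage unit 2 (remaining 5 ft³)
45 ft³ → storage unit 3 (remaining 55 ft³)
43 ft³ → storage unit 3 (remaining 12 ft³)
56 ft³ → storage unit 4 (remaining 44 ft³)
47 ft³ → storage unit 5 (remaining 53 ft³)
34 ft³ → storage unit 4 (remaining 10 ft³)
25 ft³ → storage unit 5 (remaining 28 ft³)
24 ft³ → storage unit 5 (remaining 4 ft³)
Final storage units: [96] [95] [45,43] [56,34] [47,25,24].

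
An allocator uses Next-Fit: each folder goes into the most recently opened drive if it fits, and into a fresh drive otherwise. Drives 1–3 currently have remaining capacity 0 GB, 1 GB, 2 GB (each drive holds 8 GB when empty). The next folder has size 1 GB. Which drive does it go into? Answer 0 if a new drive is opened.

Next-Fit only looks at drive 3, which has 2 GB free.
1 GB fits there.

3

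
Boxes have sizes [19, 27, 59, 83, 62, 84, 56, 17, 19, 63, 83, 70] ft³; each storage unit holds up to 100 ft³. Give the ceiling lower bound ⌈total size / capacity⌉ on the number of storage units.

Total size = 19 + 27 + 59 + 83 + 62 + 84 + 56 + 17 + 19 + 63 + 83 + 70 = 642 ft³.
⌈642 / 100⌉ = 7.

7 storage units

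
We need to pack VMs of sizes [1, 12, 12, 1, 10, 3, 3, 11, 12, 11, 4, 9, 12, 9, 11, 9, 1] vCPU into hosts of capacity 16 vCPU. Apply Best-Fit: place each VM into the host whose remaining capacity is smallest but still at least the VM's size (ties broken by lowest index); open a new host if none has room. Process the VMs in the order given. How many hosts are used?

11

1 vCPU → host 1 (remaining 15 vCPU)
12 vCPU → host 1 (remaining 3 vCPU)
12 vCPU → host 2 (remaining 4 vCPU)
1 vCPU → host 1 (remaining 2 vCPU)
10 vCPU → host 3 (remaining 6 vCPU)
3 vCPU → host 2 (remaining 1 vCPU)
3 vCPU → host 3 (remaining 3 vCPU)
11 vCPU → host 4 (remaining 5 vCPU)
12 vCPU → host 5 (remaining 4 vCPU)
11 vCPU → host 6 (remaining 5 vCPU)
4 vCPU → host 5 (remaining 0 vCPU)
9 vCPU → host 7 (remaining 7 vCPU)
12 vCPU → host 8 (remaining 4 vCPU)
9 vCPU → host 9 (remaining 7 vCPU)
11 vCPU → host 10 (remaining 5 vCPU)
9 vCPU → host 11 (remaining 7 vCPU)
1 vCPU → host 2 (remaining 0 vCPU)
Final hosts: [1,12,1] [12,3,1] [10,3] [11] [12,4] [11] [9] [12] [9] [11] [9].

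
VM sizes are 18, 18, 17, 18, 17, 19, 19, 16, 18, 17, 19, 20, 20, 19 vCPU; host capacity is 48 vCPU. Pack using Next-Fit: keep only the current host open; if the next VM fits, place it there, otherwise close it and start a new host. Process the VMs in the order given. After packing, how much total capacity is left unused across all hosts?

Put 18 vCPU in host 1; 30 vCPU remain.
Put 18 vCPU in host 1; 12 vCPU remain.
Put 17 vCPU in host 2; 31 vCPU remain.
Put 18 vCPU in host 2; 13 vCPU remain.
Put 17 vCPU in host 3; 31 vCPU remain.
Put 19 vCPU in host 3; 12 vCPU remain.
Put 19 vCPU in host 4; 29 vCPU remain.
Put 16 vCPU in host 4; 13 vCPU remain.
Put 18 vCPU in host 5; 30 vCPU remain.
Put 17 vCPU in host 5; 13 vCPU remain.
Put 19 vCPU in host 6; 29 vCPU remain.
Put 20 vCPU in host 6; 9 vCPU remain.
Put 20 vCPU in host 7; 28 vCPU remain.
Put 19 vCPU in host 7; 9 vCPU remain.
7 hosts × 48 vCPU = 336 vCPU; used 255 vCPU; unused 81 vCPU.

81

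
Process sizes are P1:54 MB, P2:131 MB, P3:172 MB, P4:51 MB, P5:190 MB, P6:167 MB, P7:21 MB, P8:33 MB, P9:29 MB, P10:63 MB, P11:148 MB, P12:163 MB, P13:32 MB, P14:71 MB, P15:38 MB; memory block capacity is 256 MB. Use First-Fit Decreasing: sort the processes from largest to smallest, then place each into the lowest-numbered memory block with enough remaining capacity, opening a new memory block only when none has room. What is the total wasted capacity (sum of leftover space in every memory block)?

173

Sorted descending: 190, 172, 167, 163, 148, 131, 71, 63, 54, 51, 38, 33, 32, 29, 21.
190 MB → memory block 1 (remaining 66 MB)
172 MB → memory block 2 (remaining 84 MB)
167 MB → memory block 3 (remaining 89 MB)
163 MB → memory block 4 (remaining 93 MB)
148 MB → memory block 5 (remaining 108 MB)
131 MB → memory block 6 (remaining 125 MB)
71 MB → memory block 2 (remaining 13 MB)
63 MB → memory block 1 (remaining 3 MB)
54 MB → memory block 3 (remaining 35 MB)
51 MB → memory block 4 (remaining 42 MB)
38 MB → memory block 4 (remaining 4 MB)
33 MB → memory block 3 (remaining 2 MB)
32 MB → memory block 5 (remaining 76 MB)
29 MB → memory block 5 (remaining 47 MB)
21 MB → memory block 5 (remaining 26 MB)
6 memory blocks × 256 MB = 1536 MB; used 1363 MB; unused 173 MB.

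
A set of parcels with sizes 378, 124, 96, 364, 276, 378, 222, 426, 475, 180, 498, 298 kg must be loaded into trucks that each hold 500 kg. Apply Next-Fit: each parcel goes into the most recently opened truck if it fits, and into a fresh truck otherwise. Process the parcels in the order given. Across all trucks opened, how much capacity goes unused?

1785

378 kg → truck 1 (remaining 122 kg)
124 kg → truck 2 (remaining 376 kg)
96 kg → truck 2 (remaining 280 kg)
364 kg → truck 3 (remaining 136 kg)
276 kg → truck 4 (remaining 224 kg)
378 kg → truck 5 (remaining 122 kg)
222 kg → truck 6 (remaining 278 kg)
426 kg → truck 7 (remaining 74 kg)
475 kg → truck 8 (remaining 25 kg)
180 kg → truck 9 (remaining 320 kg)
498 kg → truck 10 (remaining 2 kg)
298 kg → truck 11 (remaining 202 kg)
11 trucks × 500 kg = 5500 kg; used 3715 kg; unused 1785 kg.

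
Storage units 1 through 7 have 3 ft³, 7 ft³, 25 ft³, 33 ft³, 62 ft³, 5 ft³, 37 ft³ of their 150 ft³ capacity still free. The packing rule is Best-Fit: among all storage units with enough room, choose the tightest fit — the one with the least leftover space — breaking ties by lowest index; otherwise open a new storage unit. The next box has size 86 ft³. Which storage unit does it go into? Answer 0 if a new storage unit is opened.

0

No storage unit has ≥ 86 ft³ free, so a new storage unit is opened.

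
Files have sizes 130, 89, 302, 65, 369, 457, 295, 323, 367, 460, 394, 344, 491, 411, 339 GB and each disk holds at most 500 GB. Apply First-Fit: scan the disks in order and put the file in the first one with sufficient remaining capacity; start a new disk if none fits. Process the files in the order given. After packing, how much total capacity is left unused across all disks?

1664

130 GB → disk 1 (remaining 370 GB)
89 GB → disk 1 (remaining 281 GB)
302 GB → disk 2 (remaining 198 GB)
65 GB → disk 1 (remaining 216 GB)
369 GB → disk 3 (remaining 131 GB)
457 GB → disk 4 (remaining 43 GB)
295 GB → disk 5 (remaining 205 GB)
323 GB → disk 6 (remaining 177 GB)
367 GB → disk 7 (remaining 133 GB)
460 GB → disk 8 (remaining 40 GB)
394 GB → disk 9 (remaining 106 GB)
344 GB → disk 10 (remaining 156 GB)
491 GB → disk 11 (remaining 9 GB)
411 GB → disk 12 (remaining 89 GB)
339 GB → disk 13 (remaining 161 GB)
13 disks × 500 GB = 6500 GB; used 4836 GB; unused 1664 GB.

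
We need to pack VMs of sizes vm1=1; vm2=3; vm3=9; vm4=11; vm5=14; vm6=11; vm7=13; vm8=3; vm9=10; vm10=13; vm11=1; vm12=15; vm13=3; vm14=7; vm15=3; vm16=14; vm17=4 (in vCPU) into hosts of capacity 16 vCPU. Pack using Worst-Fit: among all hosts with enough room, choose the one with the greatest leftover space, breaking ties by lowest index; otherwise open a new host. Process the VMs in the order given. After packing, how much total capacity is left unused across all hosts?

25

host 1: place vm1 (1 vCPU), 15 vCPU left
host 1: place vm2 (3 vCPU), 12 vCPU left
host 1: place vm3 (9 vCPU), 3 vCPU left
host 2: place vm4 (11 vCPU), 5 vCPU left
host 3: place vm5 (14 vCPU), 2 vCPU left
host 4: place vm6 (11 vCPU), 5 vCPU left
host 5: place vm7 (13 vCPU), 3 vCPU left
host 2: place vm8 (3 vCPU), 2 vCPU left
host 6: place vm9 (10 vCPU), 6 vCPU left
host 7: place vm10 (13 vCPU), 3 vCPU left
host 6: place vm11 (1 vCPU), 5 vCPU left
host 8: place vm12 (15 vCPU), 1 vCPU left
host 4: place vm13 (3 vCPU), 2 vCPU left
host 9: place vm14 (7 vCPU), 9 vCPU left
host 9: place vm15 (3 vCPU), 6 vCPU left
host 10: place vm16 (14 vCPU), 2 vCPU left
host 9: place vm17 (4 vCPU), 2 vCPU left
10 hosts × 16 vCPU = 160 vCPU; used 135 vCPU; unused 25 vCPU.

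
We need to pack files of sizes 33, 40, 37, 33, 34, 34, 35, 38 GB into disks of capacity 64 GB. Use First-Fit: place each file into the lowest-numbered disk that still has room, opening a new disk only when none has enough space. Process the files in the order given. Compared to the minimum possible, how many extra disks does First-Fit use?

0

First-Fit: [33] [40] [37] [33] [34] [34] [35] [38] → 8 disks.
8 files exceed 32 GB (half the capacity), and no two of those can share a disk, so at least 8 disks are needed.
So 8 is already optimal.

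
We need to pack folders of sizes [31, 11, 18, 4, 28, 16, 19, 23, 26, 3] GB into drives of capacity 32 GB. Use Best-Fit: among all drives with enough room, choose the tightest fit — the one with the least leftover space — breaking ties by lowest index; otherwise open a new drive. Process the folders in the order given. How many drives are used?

7

drive 1: place 31 GB, 1 GB left
drive 2: place 11 GB, 21 GB left
drive 2: place 18 GB, 3 GB left
drive 3: place 4 GB, 28 GB left
drive 3: place 28 GB, 0 GB left
drive 4: place 16 GB, 16 GB left
drive 5: place 19 GB, 13 GB left
drive 6: place 23 GB, 9 GB left
drive 7: place 26 GB, 6 GB left
drive 2: place 3 GB, 0 GB left
Final drives: [31] [11,18,3] [4,28] [16] [19] [23] [26].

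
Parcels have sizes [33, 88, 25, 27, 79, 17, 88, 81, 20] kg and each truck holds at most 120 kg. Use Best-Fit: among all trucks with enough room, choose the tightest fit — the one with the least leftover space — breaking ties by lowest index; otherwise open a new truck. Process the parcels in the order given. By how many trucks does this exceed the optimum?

Best-Fit: [33,27] [88,25] [79,17,20] [88] [81] → 5 trucks.
Total size 458 kg; any packing needs at least ⌈458/120⌉ = 4 trucks.
An optimal packing achieves that bound: [88,27] [88,25] [81,33] [79,20,17] → 4 trucks.
Excess: 5 − 4 = 1.

1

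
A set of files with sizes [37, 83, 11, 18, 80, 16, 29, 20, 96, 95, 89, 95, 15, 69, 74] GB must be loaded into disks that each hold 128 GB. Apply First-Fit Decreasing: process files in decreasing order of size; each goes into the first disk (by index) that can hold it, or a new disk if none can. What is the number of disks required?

8

Sorted descending: 96, 95, 95, 89, 83, 80, 74, 69, 37, 29, 20, 18, 16, 15, 11.
96 GB → disk 1 (remaining 32 GB)
95 GB → disk 2 (remaining 33 GB)
95 GB → disk 3 (remaining 33 GB)
89 GB → disk 4 (remaining 39 GB)
83 GB → disk 5 (remaining 45 GB)
80 GB → disk 6 (remaining 48 GB)
74 GB → disk 7 (remaining 54 GB)
69 GB → disk 8 (remaining 59 GB)
37 GB → disk 4 (remaining 2 GB)
29 GB → disk 1 (remaining 3 GB)
20 GB → disk 2 (remaining 13 GB)
18 GB → disk 3 (remaining 15 GB)
16 GB → disk 5 (remaining 29 GB)
15 GB → disk 3 (remaining 0 GB)
11 GB → disk 2 (remaining 2 GB)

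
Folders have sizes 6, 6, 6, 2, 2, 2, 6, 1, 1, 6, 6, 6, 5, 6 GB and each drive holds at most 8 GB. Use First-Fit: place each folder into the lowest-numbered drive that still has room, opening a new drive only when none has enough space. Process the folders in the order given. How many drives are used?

6 GB → drive 1 (remaining 2 GB)
6 GB → drive 2 (remaining 2 GB)
6 GB → drive 3 (remaining 2 GB)
2 GB → drive 1 (remaining 0 GB)
2 GB → drive 2 (remaining 0 GB)
2 GB → drive 3 (remaining 0 GB)
6 GB → drive 4 (remaining 2 GB)
1 GB → drive 4 (remaining 1 GB)
1 GB → drive 4 (remaining 0 GB)
6 GB → drive 5 (remaining 2 GB)
6 GB → drive 6 (remaining 2 GB)
6 GB → drive 7 (remaining 2 GB)
5 GB → drive 8 (remaining 3 GB)
6 GB → drive 9 (remaining 2 GB)

9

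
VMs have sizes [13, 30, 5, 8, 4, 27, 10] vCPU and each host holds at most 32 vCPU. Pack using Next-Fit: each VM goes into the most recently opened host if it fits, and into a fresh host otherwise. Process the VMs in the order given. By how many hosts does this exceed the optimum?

Next-Fit: [13] [30] [5,8,4] [27] [10] → 5 hosts.
Total size 97 vCPU; any packing needs at least ⌈97/32⌉ = 4 hosts.
An optimal packing achieves that bound: [30] [27,5] [13,10,8] [4] → 4 hosts.
Excess: 5 − 4 = 1.

1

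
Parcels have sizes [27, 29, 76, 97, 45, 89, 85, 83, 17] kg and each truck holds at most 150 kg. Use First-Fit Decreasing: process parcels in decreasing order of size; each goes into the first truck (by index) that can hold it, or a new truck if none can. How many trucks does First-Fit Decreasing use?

Sorted descending: 97, 89, 85, 83, 76, 45, 29, 27, 17.
truck 1: place 97 kg, 53 kg left
truck 2: place 89 kg, 61 kg left
truck 3: place 85 kg, 65 kg left
truck 4: place 83 kg, 67 kg left
truck 5: place 76 kg, 74 kg left
truck 1: place 45 kg, 8 kg left
truck 2: place 29 kg, 32 kg left
truck 2: place 27 kg, 5 kg left
truck 3: place 17 kg, 48 kg left
Final trucks: [97,45] [89,29,27] [85,17] [83] [76].

5 trucks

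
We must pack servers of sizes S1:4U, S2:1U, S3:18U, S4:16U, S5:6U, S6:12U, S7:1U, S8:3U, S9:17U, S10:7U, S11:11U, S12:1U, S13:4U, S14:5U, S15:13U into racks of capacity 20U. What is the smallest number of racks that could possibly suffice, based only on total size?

6

Total size = 4 + 1 + 18 + 16 + 6 + 12 + 1 + 3 + 17 + 7 + 11 + 1 + 4 + 5 + 13 = 119U.
⌈119 / 20⌉ = 6.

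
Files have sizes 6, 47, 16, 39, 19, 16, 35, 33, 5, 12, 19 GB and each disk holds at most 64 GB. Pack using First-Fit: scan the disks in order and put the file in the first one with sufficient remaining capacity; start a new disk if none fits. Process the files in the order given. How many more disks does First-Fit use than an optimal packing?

First-Fit: [6,47,5] [16,39] [19,16,12] [35,19] [33] → 5 disks.
Total size 247 GB; any packing needs at least ⌈247/64⌉ = 4 disks.
An optimal packing achieves that bound: [47,16] [39,19,6] [35,19,5] [33,16,12] → 4 disks.
Excess: 5 − 4 = 1.

1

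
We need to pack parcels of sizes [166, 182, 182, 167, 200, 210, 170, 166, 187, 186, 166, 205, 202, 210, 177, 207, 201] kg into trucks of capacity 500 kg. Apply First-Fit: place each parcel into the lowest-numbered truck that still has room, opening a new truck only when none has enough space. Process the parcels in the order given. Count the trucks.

9

Put 166 kg in truck 1; 334 kg remain.
Put 182 kg in truck 1; 152 kg remain.
Put 182 kg in truck 2; 318 kg remain.
Put 167 kg in truck 2; 151 kg remain.
Put 200 kg in truck 3; 300 kg remain.
Put 210 kg in truck 3; 90 kg remain.
Put 170 kg in truck 4; 330 kg remain.
Put 166 kg in truck 4; 164 kg remain.
Put 187 kg in truck 5; 313 kg remain.
Put 186 kg in truck 5; 127 kg remain.
Put 166 kg in truck 6; 334 kg remain.
Put 205 kg in truck 6; 129 kg remain.
Put 202 kg in truck 7; 298 kg remain.
Put 210 kg in truck 7; 88 kg remain.
Put 177 kg in truck 8; 323 kg remain.
Put 207 kg in truck 8; 116 kg remain.
Put 201 kg in truck 9; 299 kg remain.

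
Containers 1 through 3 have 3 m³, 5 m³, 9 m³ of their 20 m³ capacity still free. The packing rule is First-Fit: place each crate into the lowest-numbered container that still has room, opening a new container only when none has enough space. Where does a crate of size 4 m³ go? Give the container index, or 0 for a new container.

2

Containers with room: container 2 (5 m³), container 3 (9 m³).
The first with room is container 2.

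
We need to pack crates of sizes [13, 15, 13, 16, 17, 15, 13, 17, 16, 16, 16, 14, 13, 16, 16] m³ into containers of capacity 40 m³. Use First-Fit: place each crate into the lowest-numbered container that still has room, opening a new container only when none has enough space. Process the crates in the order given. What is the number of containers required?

8 containers

Put 13 m³ in container 1; 27 m³ remain.
Put 15 m³ in container 1; 12 m³ remain.
Put 13 m³ in container 2; 27 m³ remain.
Put 16 m³ in container 2; 11 m³ remain.
Put 17 m³ in container 3; 23 m³ remain.
Put 15 m³ in container 3; 8 m³ remain.
Put 13 m³ in container 4; 27 m³ remain.
Put 17 m³ in container 4; 10 m³ remain.
Put 16 m³ in container 5; 24 m³ remain.
Put 16 m³ in container 5; 8 m³ remain.
Put 16 m³ in container 6; 24 m³ remain.
Put 14 m³ in container 6; 10 m³ remain.
Put 13 m³ in container 7; 27 m³ remain.
Put 16 m³ in container 7; 11 m³ remain.
Put 16 m³ in container 8; 24 m³ remain.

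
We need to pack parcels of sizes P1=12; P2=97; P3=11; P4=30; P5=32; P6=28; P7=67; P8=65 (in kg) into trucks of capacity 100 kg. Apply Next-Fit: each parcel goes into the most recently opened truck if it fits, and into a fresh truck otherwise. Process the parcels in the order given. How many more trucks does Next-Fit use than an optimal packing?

1

Next-Fit: [12] [97] [11,30,32] [28,67] [65] → 5 trucks.
Total size 342 kg; any packing needs at least ⌈342/100⌉ = 4 trucks.
An optimal packing achieves that bound: [97] [67,32] [65,30] [28,12,11] → 4 trucks.
Excess: 5 − 4 = 1.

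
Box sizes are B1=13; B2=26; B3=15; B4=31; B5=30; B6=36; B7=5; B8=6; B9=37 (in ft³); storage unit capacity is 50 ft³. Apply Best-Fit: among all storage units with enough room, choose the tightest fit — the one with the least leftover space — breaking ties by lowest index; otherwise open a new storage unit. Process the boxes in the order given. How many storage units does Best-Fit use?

B1 (13 ft³) → storage unit 1 (remaining 37 ft³)
B2 (26 ft³) → storage unit 1 (remaining 11 ft³)
B3 (15 ft³) → storage unit 2 (remaining 35 ft³)
B4 (31 ft³) → storage unit 2 (remaining 4 ft³)
B5 (30 ft³) → storage unit 3 (remaining 20 ft³)
B6 (36 ft³) → storage unit 4 (remaining 14 ft³)
B7 (5 ft³) → storage unit 1 (remaining 6 ft³)
B8 (6 ft³) → storage unit 1 (remaining 0 ft³)
B9 (37 ft³) → storage unit 5 (remaining 13 ft³)
Final storage units: [13,26,5,6] [15,31] [30] [36] [37].

5 storage units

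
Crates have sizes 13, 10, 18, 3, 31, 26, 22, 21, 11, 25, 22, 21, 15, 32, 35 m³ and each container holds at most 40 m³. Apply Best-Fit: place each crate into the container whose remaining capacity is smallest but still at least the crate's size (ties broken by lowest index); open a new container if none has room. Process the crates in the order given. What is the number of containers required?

container 1: place 13 m³, 27 m³ left
container 1: place 10 m³, 17 m³ left
container 2: place 18 m³, 22 m³ left
container 1: place 3 m³, 14 m³ left
container 3: place 31 m³, 9 m³ left
container 4: place 26 m³, 14 m³ left
container 2: place 22 m³, 0 m³ left
container 5: place 21 m³, 19 m³ left
container 1: place 11 m³, 3 m³ left
container 6: place 25 m³, 15 m³ left
container 7: place 22 m³, 18 m³ left
container 8: place 21 m³, 19 m³ left
container 6: place 15 m³, 0 m³ left
container 9: place 32 m³, 8 m³ left
container 10: place 35 m³, 5 m³ left
Final containers: [13,10,3,11] [18,22] [31] [26] [21] [25,15] [22] [21] [32] [35].

10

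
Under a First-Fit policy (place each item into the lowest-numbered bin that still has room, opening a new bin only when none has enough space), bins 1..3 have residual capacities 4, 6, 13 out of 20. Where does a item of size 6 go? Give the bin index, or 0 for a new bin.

2

Bins with room: bin 2 (6), bin 3 (13).
The first with room is bin 2.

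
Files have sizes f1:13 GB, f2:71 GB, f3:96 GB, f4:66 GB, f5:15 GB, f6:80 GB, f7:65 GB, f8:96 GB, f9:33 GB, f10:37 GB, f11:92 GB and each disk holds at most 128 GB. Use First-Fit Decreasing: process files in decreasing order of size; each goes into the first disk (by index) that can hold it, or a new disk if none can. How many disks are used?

7 disks

Sorted descending: 96, 96, 92, 80, 71, 66, 65, 37, 33, 15, 13.
disk 1: place 96 GB, 32 GB left
disk 2: place 96 GB, 32 GB left
disk 3: place 92 GB, 36 GB left
disk 4: place 80 GB, 48 GB left
disk 5: place 71 GB, 57 GB left
disk 6: place 66 GB, 62 GB left
disk 7: place 65 GB, 63 GB left
disk 4: place 37 GB, 11 GB left
disk 3: place 33 GB, 3 GB left
disk 1: place 15 GB, 17 GB left
disk 1: place 13 GB, 4 GB left
Final disks: [96,15,13] [96] [92,33] [80,37] [71] [66] [65].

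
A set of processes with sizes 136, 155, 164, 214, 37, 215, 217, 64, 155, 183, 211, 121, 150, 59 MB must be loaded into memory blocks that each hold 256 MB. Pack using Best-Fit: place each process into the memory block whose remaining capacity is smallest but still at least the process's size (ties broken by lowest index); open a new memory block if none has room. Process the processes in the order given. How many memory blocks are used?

memory block 1: place 136 MB, 120 MB left
memory block 2: place 155 MB, 101 MB left
memory block 3: place 164 MB, 92 MB left
memory block 4: place 214 MB, 42 MB left
memory block 4: place 37 MB, 5 MB left
memory block 5: place 215 MB, 41 MB left
memory block 6: place 217 MB, 39 MB left
memory block 3: place 64 MB, 28 MB left
memory block 7: place 155 MB, 101 MB left
memory block 8: place 183 MB, 73 MB left
memory block 9: place 211 MB, 45 MB left
memory block 10: place 121 MB, 135 MB left
memory block 11: place 150 MB, 106 MB left
memory block 8: place 59 MB, 14 MB left

11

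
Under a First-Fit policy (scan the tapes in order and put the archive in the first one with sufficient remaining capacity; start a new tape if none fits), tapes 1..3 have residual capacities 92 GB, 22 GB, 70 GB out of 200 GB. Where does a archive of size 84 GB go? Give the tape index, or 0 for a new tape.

Tapes with room: tape 1 (92 GB).
The first with room is tape 1.

1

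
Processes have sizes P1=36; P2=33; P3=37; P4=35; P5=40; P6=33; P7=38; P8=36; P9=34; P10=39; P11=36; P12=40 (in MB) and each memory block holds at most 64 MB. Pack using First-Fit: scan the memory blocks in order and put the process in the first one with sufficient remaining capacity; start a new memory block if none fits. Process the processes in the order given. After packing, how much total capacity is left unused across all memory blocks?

331

memory block 1: place P1 (36 MB), 28 MB left
memory block 2: place P2 (33 MB), 31 MB left
memory block 3: place P3 (37 MB), 27 MB left
memory block 4: place P4 (35 MB), 29 MB left
memory block 5: place P5 (40 MB), 24 MB left
memory block 6: place P6 (33 MB), 31 MB left
memory block 7: place P7 (38 MB), 26 MB left
memory block 8: place P8 (36 MB), 28 MB left
memory block 9: place P9 (34 MB), 30 MB left
memory block 10: place P10 (39 MB), 25 MB left
memory block 11: place P11 (36 MB), 28 MB left
memory block 12: place P12 (40 MB), 24 MB left
12 memory blocks × 64 MB = 768 MB; used 437 MB; unused 331 MB.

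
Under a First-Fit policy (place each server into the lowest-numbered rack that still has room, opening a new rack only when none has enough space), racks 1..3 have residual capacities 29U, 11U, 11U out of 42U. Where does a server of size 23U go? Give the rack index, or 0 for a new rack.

1

Racks with room: rack 1 (29U).
The first with room is rack 1.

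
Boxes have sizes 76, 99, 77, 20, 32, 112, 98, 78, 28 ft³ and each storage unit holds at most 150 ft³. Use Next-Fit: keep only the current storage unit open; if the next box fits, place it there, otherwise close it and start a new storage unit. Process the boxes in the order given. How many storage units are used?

Put 76 ft³ in storage unit 1; 74 ft³ remain.
Put 99 ft³ in storage unit 2; 51 ft³ remain.
Put 77 ft³ in storage unit 3; 73 ft³ remain.
Put 20 ft³ in storage unit 3; 53 ft³ remain.
Put 32 ft³ in storage unit 3; 21 ft³ remain.
Put 112 ft³ in storage unit 4; 38 ft³ remain.
Put 98 ft³ in storage unit 5; 52 ft³ remain.
Put 78 ft³ in storage unit 6; 72 ft³ remain.
Put 28 ft³ in storage unit 6; 44 ft³ remain.

6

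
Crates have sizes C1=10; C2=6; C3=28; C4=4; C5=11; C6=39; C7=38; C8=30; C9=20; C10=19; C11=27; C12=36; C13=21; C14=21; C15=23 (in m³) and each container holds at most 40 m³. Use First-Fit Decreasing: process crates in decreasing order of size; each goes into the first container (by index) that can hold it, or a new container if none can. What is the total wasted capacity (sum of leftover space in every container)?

67

Sorted descending: 39, 38, 36, 30, 28, 27, 23, 21, 21, 20, 19, 11, 10, 6, 4.
39 m³ → container 1 (remaining 1 m³)
38 m³ → container 2 (remaining 2 m³)
36 m³ → container 3 (remaining 4 m³)
30 m³ → container 4 (remaining 10 m³)
28 m³ → container 5 (remaining 12 m³)
27 m³ → container 6 (remaining 13 m³)
23 m³ → container 7 (remaining 17 m³)
21 m³ → container 8 (remaining 19 m³)
21 m³ → container 9 (remaining 19 m³)
20 m³ → container 10 (remaining 20 m³)
19 m³ → container 8 (remaining 0 m³)
11 m³ → container 5 (remaining 1 m³)
10 m³ → container 4 (remaining 0 m³)
6 m³ → container 6 (remaining 7 m³)
4 m³ → container 3 (remaining 0 m³)
10 containers × 40 m³ = 400 m³; used 333 m³; unused 67 m³.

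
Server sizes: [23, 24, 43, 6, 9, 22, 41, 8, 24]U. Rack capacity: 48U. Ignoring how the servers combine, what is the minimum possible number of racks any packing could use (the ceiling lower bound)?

Total size = 23 + 24 + 43 + 6 + 9 + 22 + 41 + 8 + 24 = 200U.
⌈200 / 48⌉ = 5.

5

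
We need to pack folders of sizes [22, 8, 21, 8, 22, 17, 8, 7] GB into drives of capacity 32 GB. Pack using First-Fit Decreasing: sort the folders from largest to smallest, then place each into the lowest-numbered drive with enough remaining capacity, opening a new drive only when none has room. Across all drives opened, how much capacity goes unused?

15

Sorted descending: 22, 22, 21, 17, 8, 8, 8, 7.
drive 1: place 22 GB, 10 GB left
drive 2: place 22 GB, 10 GB left
drive 3: place 21 GB, 11 GB left
drive 4: place 17 GB, 15 GB left
drive 1: place 8 GB, 2 GB left
drive 2: place 8 GB, 2 GB left
drive 3: place 8 GB, 3 GB left
drive 4: place 7 GB, 8 GB left
4 drives × 32 GB = 128 GB; used 113 GB; unused 15 GB.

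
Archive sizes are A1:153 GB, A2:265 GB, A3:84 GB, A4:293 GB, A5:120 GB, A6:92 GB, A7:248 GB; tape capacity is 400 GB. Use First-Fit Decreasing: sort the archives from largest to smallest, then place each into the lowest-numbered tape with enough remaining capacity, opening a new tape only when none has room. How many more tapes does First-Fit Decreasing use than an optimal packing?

First-Fit Decreasing: [293,92] [265,120] [248,84] [153] → 4 tapes.
Total size 1255 GB; any packing needs at least ⌈1255/400⌉ = 4 tapes.
So 4 is already optimal.

0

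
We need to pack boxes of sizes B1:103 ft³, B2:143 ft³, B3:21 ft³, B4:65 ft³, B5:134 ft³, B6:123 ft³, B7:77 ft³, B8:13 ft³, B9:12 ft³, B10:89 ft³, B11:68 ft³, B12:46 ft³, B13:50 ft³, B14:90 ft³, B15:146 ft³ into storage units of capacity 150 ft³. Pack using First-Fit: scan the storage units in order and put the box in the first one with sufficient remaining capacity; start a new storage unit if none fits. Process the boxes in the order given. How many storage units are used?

storage unit 1: place B1 (103 ft³), 47 ft³ left
storage unit 2: place B2 (143 ft³), 7 ft³ left
storage unit 1: place B3 (21 ft³), 26 ft³ left
storage unit 3: place B4 (65 ft³), 85 ft³ left
storage unit 4: place B5 (134 ft³), 16 ft³ left
storage unit 5: place B6 (123 ft³), 27 ft³ left
storage unit 3: place B7 (77 ft³), 8 ft³ left
storage unit 1: place B8 (13 ft³), 13 ft³ left
storage unit 1: place B9 (12 ft³), 1 ft³ left
storage unit 6: place B10 (89 ft³), 61 ft³ left
storage unit 7: place B11 (68 ft³), 82 ft³ left
storage unit 6: place B12 (46 ft³), 15 ft³ left
storage unit 7: place B13 (50 ft³), 32 ft³ left
storage unit 8: place B14 (90 ft³), 60 ft³ left
storage unit 9: place B15 (146 ft³), 4 ft³ left

9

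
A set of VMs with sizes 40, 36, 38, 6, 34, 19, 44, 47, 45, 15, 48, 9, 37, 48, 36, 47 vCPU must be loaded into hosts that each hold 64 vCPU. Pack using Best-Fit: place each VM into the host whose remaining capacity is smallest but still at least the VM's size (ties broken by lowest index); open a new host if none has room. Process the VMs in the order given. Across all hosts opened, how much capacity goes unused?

host 1: place 40 vCPU, 24 vCPU left
host 2: place 36 vCPU, 28 vCPU left
host 3: place 38 vCPU, 26 vCPU left
host 1: place 6 vCPU, 18 vCPU left
host 4: place 34 vCPU, 30 vCPU left
host 3: place 19 vCPU, 7 vCPU left
host 5: place 44 vCPU, 20 vCPU left
host 6: place 47 vCPU, 17 vCPU left
host 7: place 45 vCPU, 19 vCPU left
host 6: place 15 vCPU, 2 vCPU left
host 8: place 48 vCPU, 16 vCPU left
host 8: place 9 vCPU, 7 vCPU left
host 9: place 37 vCPU, 27 vCPU left
host 10: place 48 vCPU, 16 vCPU left
host 11: place 36 vCPU, 28 vCPU left
host 12: place 47 vCPU, 17 vCPU left
12 hosts × 64 vCPU = 768 vCPU; used 549 vCPU; unused 219 vCPU.

219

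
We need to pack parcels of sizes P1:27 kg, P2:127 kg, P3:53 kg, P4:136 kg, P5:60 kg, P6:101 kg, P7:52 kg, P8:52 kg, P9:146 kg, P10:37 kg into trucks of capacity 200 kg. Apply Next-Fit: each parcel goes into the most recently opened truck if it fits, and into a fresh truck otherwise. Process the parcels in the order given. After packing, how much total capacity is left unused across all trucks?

209

P1 (27 kg) → truck 1 (remaining 173 kg)
P2 (127 kg) → truck 1 (remaining 46 kg)
P3 (53 kg) → truck 2 (remaining 147 kg)
P4 (136 kg) → truck 2 (remaining 11 kg)
P5 (60 kg) → truck 3 (remaining 140 kg)
P6 (101 kg) → truck 3 (remaining 39 kg)
P7 (52 kg) → truck 4 (remaining 148 kg)
P8 (52 kg) → truck 4 (remaining 96 kg)
P9 (146 kg) → truck 5 (remaining 54 kg)
P10 (37 kg) → truck 5 (remaining 17 kg)
5 trucks × 200 kg = 1000 kg; used 791 kg; unused 209 kg.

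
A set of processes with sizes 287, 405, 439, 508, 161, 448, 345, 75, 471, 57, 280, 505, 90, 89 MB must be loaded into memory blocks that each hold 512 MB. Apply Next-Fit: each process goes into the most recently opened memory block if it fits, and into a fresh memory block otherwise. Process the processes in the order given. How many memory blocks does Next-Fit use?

287 MB → memory block 1 (remaining 225 MB)
405 MB → memory block 2 (remaining 107 MB)
439 MB → memory block 3 (remaining 73 MB)
508 MB → memory block 4 (remaining 4 MB)
161 MB → memory block 5 (remaining 351 MB)
448 MB → memory block 6 (remaining 64 MB)
345 MB → memory block 7 (remaining 167 MB)
75 MB → memory block 7 (remaining 92 MB)
471 MB → memory block 8 (remaining 41 MB)
57 MB → memory block 9 (remaining 455 MB)
280 MB → memory block 9 (remaining 175 MB)
505 MB → memory block 10 (remaining 7 MB)
90 MB → memory block 11 (remaining 422 MB)
89 MB → memory block 11 (remaining 333 MB)
Final memory blocks: [287] [405] [439] [508] [161] [448] [345,75] [471] [57,280] [505] [90,89].

11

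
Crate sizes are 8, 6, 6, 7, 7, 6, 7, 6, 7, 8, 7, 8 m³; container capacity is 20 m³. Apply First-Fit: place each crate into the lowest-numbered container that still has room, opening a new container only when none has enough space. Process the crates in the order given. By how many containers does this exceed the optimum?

First-Fit: [8,6,6] [7,7,6] [7,6,7] [8,7] [8] → 5 containers.
Total size 83 m³; any packing needs at least ⌈83/20⌉ = 5 containers.
So 5 is already optimal.

0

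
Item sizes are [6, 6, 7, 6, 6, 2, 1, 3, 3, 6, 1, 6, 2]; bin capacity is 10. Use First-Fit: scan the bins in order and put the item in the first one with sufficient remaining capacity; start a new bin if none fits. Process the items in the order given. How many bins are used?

bin 1: place 6, 4 left
bin 2: place 6, 4 left
bin 3: place 7, 3 left
bin 4: place 6, 4 left
bin 5: place 6, 4 left
bin 1: place 2, 2 left
bin 1: place 1, 1 left
bin 2: place 3, 1 left
bin 3: place 3, 0 left
bin 6: place 6, 4 left
bin 1: place 1, 0 left
bin 7: place 6, 4 left
bin 4: place 2, 2 left
Final bins: [6,2,1,1] [6,3] [7,3] [6,2] [6] [6] [6].

7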